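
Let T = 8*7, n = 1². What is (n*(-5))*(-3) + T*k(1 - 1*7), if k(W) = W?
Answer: -321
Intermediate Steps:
n = 1
T = 56
(n*(-5))*(-3) + T*k(1 - 1*7) = (1*(-5))*(-3) + 56*(1 - 1*7) = -5*(-3) + 56*(1 - 7) = 15 + 56*(-6) = 15 - 336 = -321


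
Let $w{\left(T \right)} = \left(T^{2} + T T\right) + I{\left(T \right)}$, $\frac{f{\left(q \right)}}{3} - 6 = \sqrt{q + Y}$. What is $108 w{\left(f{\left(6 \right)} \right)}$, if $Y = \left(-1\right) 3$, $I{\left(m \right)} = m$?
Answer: $77760 + 23652 \sqrt{3} \approx 1.1873 \cdot 10^{5}$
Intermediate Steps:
$Y = -3$
$f{\left(q \right)} = 18 + 3 \sqrt{-3 + q}$ ($f{\left(q \right)} = 18 + 3 \sqrt{q - 3} = 18 + 3 \sqrt{-3 + q}$)
$w{\left(T \right)} = T + 2 T^{2}$ ($w{\left(T \right)} = \left(T^{2} + T T\right) + T = \left(T^{2} + T^{2}\right) + T = 2 T^{2} + T = T + 2 T^{2}$)
$108 w{\left(f{\left(6 \right)} \right)} = 108 \left(18 + 3 \sqrt{-3 + 6}\right) \left(1 + 2 \left(18 + 3 \sqrt{-3 + 6}\right)\right) = 108 \left(18 + 3 \sqrt{3}\right) \left(1 + 2 \left(18 + 3 \sqrt{3}\right)\right) = 108 \left(18 + 3 \sqrt{3}\right) \left(1 + \left(36 + 6 \sqrt{3}\right)\right) = 108 \left(18 + 3 \sqrt{3}\right) \left(37 + 6 \sqrt{3}\right)$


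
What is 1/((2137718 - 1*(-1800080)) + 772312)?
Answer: 1/4710110 ≈ 2.1231e-7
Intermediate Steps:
1/((2137718 - 1*(-1800080)) + 772312) = 1/((2137718 + 1800080) + 772312) = 1/(3937798 + 772312) = 1/4710110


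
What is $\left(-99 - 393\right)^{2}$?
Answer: $242064$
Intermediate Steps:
$\left(-99 - 393\right)^{2} = \left(-492\right)^{2} = 242064$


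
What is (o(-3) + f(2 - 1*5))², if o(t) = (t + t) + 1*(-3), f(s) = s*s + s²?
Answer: 81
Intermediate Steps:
f(s) = 2*s² (f(s) = s² + s² = 2*s²)
o(t) = -3 + 2*t (o(t) = 2*t - 3 = -3 + 2*t)
(o(-3) + f(2 - 1*5))² = ((-3 + 2*(-3)) + 2*(2 - 1*5)²)² = ((-3 - 6) + 2*(2 - 5)²)² = (-9 + 2*(-3)²)² = (-9 + 2*9)² = (-9 + 18)² = 9² = 81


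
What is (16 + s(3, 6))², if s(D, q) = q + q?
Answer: 784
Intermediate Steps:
s(D, q) = 2*q
(16 + s(3, 6))² = (16 + 2*6)² = (16 + 12)² = 28² = 784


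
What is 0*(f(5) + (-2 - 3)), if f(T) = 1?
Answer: 0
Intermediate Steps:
0*(f(5) + (-2 - 3)) = 0*(1 + (-2 - 3)) = 0*(1 - 5) = 0*(-4) = 0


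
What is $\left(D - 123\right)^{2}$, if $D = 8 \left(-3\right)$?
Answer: $21609$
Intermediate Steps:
$D = -24$
$\left(D - 123\right)^{2} = \left(-24 - 123\right)^{2} = \left(-147\right)^{2} = 21609$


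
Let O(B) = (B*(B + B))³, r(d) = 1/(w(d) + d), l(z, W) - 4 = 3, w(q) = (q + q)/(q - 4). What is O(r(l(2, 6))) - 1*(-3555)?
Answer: 6535034302707/1838265625 ≈ 3555.0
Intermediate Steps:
w(q) = 2*q/(-4 + q) (w(q) = (2*q)/(-4 + q) = 2*q/(-4 + q))
l(z, W) = 7 (l(z, W) = 4 + 3 = 7)
r(d) = 1/(d + 2*d/(-4 + d)) (r(d) = 1/(2*d/(-4 + d) + d) = 1/(d + 2*d/(-4 + d)))
O(B) = 8*B⁶ (O(B) = (B*(2*B))³ = (2*B²)³ = 8*B⁶)
O(r(l(2, 6))) - 1*(-3555) = 8*((-4 + 7)/(7*(-2 + 7)))⁶ - 1*(-3555) = 8*((⅐)*3/5)⁶ + 3555 = 8*((⅐)*(⅕)*3)⁶ + 3555 = 8*(3/35)⁶ + 3555 = 8*(729/1838265625) + 3555 = 5832/1838265625 + 3555 = 6535034302707/1838265625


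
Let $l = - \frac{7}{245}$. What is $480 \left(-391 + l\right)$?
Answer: $- \frac{1313856}{7} \approx -1.8769 \cdot 10^{5}$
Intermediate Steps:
$l = - \frac{1}{35}$ ($l = \left(-7\right) \frac{1}{245} = - \frac{1}{35} \approx -0.028571$)
$480 \left(-391 + l\right) = 480 \left(-391 - \frac{1}{35}\right) = 480 \left(- \frac{13686}{35}\right) = - \frac{1313856}{7}$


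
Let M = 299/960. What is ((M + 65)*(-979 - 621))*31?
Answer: -9718345/3 ≈ -3.2394e+6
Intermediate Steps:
M = 299/960 (M = 299*(1/960) = 299/960 ≈ 0.31146)
((M + 65)*(-979 - 621))*31 = ((299/960 + 65)*(-979 - 621))*31 = ((62699/960)*(-1600))*31 = -313495/3*31 = -9718345/3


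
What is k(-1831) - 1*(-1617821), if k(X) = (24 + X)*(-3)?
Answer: 1623242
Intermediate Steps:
k(X) = -72 - 3*X
k(-1831) - 1*(-1617821) = (-72 - 3*(-1831)) - 1*(-1617821) = (-72 + 5493) + 1617821 = 5421 + 1617821 = 1623242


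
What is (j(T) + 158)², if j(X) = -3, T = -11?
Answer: 24025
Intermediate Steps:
(j(T) + 158)² = (-3 + 158)² = 155² = 24025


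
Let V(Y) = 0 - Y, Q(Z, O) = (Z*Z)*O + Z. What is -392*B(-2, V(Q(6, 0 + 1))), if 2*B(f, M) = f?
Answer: 392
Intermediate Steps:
Q(Z, O) = Z + O*Z**2 (Q(Z, O) = Z**2*O + Z = O*Z**2 + Z = Z + O*Z**2)
V(Y) = -Y
B(f, M) = f/2
-392*B(-2, V(Q(6, 0 + 1))) = -196*(-2) = -392*(-1) = 392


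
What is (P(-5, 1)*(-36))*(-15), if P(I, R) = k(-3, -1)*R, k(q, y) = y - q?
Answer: 1080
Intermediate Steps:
P(I, R) = 2*R (P(I, R) = (-1 - 1*(-3))*R = (-1 + 3)*R = 2*R)
(P(-5, 1)*(-36))*(-15) = ((2*1)*(-36))*(-15) = (2*(-36))*(-15) = -72*(-15) = 1080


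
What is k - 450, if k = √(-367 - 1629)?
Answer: -450 + 2*I*√499 ≈ -450.0 + 44.677*I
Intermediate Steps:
k = 2*I*√499 (k = √(-1996) = 2*I*√499 ≈ 44.677*I)
k - 450 = 2*I*√499 - 450 = -450 + 2*I*√499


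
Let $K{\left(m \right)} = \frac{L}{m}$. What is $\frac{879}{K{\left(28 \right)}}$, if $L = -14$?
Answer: $-1758$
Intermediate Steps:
$K{\left(m \right)} = - \frac{14}{m}$
$\frac{879}{K{\left(28 \right)}} = \frac{879}{\left(-14\right) \frac{1}{28}} = \frac{879}{- \frac{1}{2}} = 879 \left(-2\right) = -1758$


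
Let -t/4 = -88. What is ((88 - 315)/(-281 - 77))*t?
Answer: 39952/179 ≈ 223.20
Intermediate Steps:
t = 352 (t = -4*(-88) = 352)
((88 - 315)/(-281 - 77))*t = ((88 - 315)/(-281 - 77))*352 = -227/(-358)*352 = -227*(-1/358)*352 = (227/358)*352 = 39952/179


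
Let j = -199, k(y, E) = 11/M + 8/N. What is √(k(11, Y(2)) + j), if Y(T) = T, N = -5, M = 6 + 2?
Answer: I*√79690/20 ≈ 14.115*I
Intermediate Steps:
M = 8
k(y, E) = -9/40 (k(y, E) = 11/8 + 8/(-5) = 11*(⅛) + 8*(-⅕) = 11/8 - 8/5 = -9/40)
√(k(11, Y(2)) + j) = √(-9/40 - 199) = √(-7969/40) = I*√79690/20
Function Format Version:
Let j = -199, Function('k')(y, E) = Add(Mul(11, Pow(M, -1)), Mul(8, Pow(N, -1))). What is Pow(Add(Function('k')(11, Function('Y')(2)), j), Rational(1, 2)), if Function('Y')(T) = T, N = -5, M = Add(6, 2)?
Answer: Mul(Rational(1, 20), I, Pow(79690, Rational(1, 2))) ≈ Mul(14.115, I)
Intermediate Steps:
M = 8
Function('k')(y, E) = Rational(-9, 40) (Function('k')(y, E) = Add(Mul(11, Pow(8, -1)), Mul(8, Pow(-5, -1))) = Add(Mul(11, Rational(1, 8)), Mul(8, Rational(-1, 5))) = Add(Rational(11, 8), Rational(-8, 5)) = Rational(-9, 40))
Pow(Add(Function('k')(11, Function('Y')(2)), j), Rational(1, 2)) = Pow(Add(Rational(-9, 40), -199), Rational(1, 2)) = Pow(Rational(-7969, 40), Rational(1, 2)) = Mul(Rational(1, 20), I, Pow(79690, Rational(1, 2)))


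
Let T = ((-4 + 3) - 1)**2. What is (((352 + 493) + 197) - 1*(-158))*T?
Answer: 4800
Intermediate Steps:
T = 4 (T = (-1 - 1)**2 = (-2)**2 = 4)
(((352 + 493) + 197) - 1*(-158))*T = (((352 + 493) + 197) - 1*(-158))*4 = ((845 + 197) + 158)*4 = (1042 + 158)*4 = 1200*4 = 4800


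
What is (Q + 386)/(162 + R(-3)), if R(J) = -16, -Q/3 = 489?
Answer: -1081/146 ≈ -7.4041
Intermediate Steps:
Q = -1467 (Q = -3*489 = -1467)
(Q + 386)/(162 + R(-3)) = (-1467 + 386)/(162 - 16) = -1081/146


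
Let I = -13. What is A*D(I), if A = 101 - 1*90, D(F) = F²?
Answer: 1859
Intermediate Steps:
A = 11 (A = 101 - 90 = 11)
A*D(I) = 11*(-13)² = 11*169 = 1859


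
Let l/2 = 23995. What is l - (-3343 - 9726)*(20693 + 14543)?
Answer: 460547274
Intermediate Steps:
l = 47990 (l = 2*23995 = 47990)
l - (-3343 - 9726)*(20693 + 14543) = 47990 - (-3343 - 9726)*(20693 + 14543) = 47990 - (-13069)*35236 = 47990 - 1*(-460499284) = 47990 + 460499284 = 460547274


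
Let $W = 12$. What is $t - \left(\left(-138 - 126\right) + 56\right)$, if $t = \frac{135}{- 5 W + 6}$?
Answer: $\frac{411}{2} \approx 205.5$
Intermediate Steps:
$t = - \frac{5}{2}$ ($t = \frac{135}{\left(-5\right) 12 + 6} = \frac{135}{-60 + 6} = \frac{135}{-54} = 135 \left(- \frac{1}{54}\right) = - \frac{5}{2} \approx -2.5$)
$t - \left(\left(-138 - 126\right) + 56\right) = - \frac{5}{2} - \left(\left(-138 - 126\right) + 56\right) = - \frac{5}{2} - \left(-264 + 56\right) = - \frac{5}{2} - -208 = - \frac{5}{2} + 208 = \frac{411}{2}$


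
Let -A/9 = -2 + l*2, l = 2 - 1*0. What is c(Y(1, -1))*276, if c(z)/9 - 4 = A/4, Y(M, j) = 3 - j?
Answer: -1242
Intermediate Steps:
l = 2 (l = 2 + 0 = 2)
A = -18 (A = -9*(-2 + 2*2) = -9*(-2 + 4) = -9*2 = -18)
c(z) = -9/2 (c(z) = 36 + 9*(-18/4) = 36 + 9*(-18*¼) = 36 + 9*(-9/2) = 36 - 81/2 = -9/2)
c(Y(1, -1))*276 = -9/2*276 = -1242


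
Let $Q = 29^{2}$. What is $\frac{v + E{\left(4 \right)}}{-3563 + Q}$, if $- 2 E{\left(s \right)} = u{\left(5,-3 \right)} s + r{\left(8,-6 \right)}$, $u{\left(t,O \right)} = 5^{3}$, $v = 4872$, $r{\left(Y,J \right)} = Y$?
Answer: $- \frac{2309}{1361} \approx -1.6965$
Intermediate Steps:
$Q = 841$
$u{\left(t,O \right)} = 125$
$E{\left(s \right)} = -4 - \frac{125 s}{2}$ ($E{\left(s \right)} = - \frac{125 s + 8}{2} = - \frac{8 + 125 s}{2} = -4 - \frac{125 s}{2}$)
$\frac{v + E{\left(4 \right)}}{-3563 + Q} = \frac{4872 - 254}{-3563 + 841} = \frac{4872 - 254}{-2722} = \left(4872 - 254\right) \left(- \frac{1}{2722}\right) = 4618 \left(- \frac{1}{2722}\right) = - \frac{2309}{1361}$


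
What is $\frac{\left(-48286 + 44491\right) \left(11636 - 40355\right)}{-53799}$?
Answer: $- \frac{36329535}{17933} \approx -2025.8$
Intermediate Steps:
$\frac{\left(-48286 + 44491\right) \left(11636 - 40355\right)}{-53799} = \left(-3795\right) \left(-28719\right) \left(- \frac{1}{53799}\right) = 108988605 \left(- \frac{1}{53799}\right) = - \frac{36329535}{17933}$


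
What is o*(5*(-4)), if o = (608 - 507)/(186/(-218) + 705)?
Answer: -55045/19188 ≈ -2.8687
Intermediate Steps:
o = 11009/76752 (o = 101/(186*(-1/218) + 705) = 101/(-93/109 + 705) = 101/(76752/109) = 101*(109/76752) = 11009/76752 ≈ 0.14344)
o*(5*(-4)) = 11009*(5*(-4))/76752 = (11009/76752)*(-20) = -55045/19188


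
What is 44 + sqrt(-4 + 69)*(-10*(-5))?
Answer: 44 + 50*sqrt(65) ≈ 447.11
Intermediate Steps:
44 + sqrt(-4 + 69)*(-10*(-5)) = 44 + sqrt(65)*50 = 44 + 50*sqrt(65)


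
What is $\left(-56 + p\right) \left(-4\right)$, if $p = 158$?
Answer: $-408$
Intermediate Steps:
$\left(-56 + p\right) \left(-4\right) = \left(-56 + 158\right) \left(-4\right) = 102 \left(-4\right) = -408$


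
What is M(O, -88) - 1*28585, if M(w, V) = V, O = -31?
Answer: -28673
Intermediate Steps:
M(O, -88) - 1*28585 = -88 - 1*28585 = -88 - 28585 = -28673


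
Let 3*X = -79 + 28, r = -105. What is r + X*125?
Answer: -2230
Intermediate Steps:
X = -17 (X = (-79 + 28)/3 = (⅓)*(-51) = -17)
r + X*125 = -105 - 17*125 = -105 - 2125 = -2230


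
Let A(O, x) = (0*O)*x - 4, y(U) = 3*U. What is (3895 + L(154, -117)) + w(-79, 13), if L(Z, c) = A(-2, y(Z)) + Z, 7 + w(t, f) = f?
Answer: 4051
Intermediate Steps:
w(t, f) = -7 + f
A(O, x) = -4 (A(O, x) = 0*x - 4 = 0 - 4 = -4)
L(Z, c) = -4 + Z
(3895 + L(154, -117)) + w(-79, 13) = (3895 + (-4 + 154)) + (-7 + 13) = (3895 + 150) + 6 = 4045 + 6 = 4051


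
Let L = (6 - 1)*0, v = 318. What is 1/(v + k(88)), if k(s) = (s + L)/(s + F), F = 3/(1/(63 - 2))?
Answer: 271/86266 ≈ 0.0031414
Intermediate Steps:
L = 0 (L = 5*0 = 0)
F = 183 (F = 3/(1/61) = 3*61 = 183)
k(s) = s/(183 + s) (k(s) = (s + 0)/(s + 183) = s/(183 + s))
1/(v + k(88)) = 1/(318 + 88/(183 + 88)) = 1/(318 + 88/271) = 1/(86266/271) = 271/86266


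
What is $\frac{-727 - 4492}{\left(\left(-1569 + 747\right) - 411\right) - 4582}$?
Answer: $\frac{5219}{5815} \approx 0.89751$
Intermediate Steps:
$\frac{-727 - 4492}{\left(\left(-1569 + 747\right) - 411\right) - 4582} = - \frac{5219}{\left(-822 - 411\right) - 4582} = - \frac{5219}{-1233 - 4582} = - \frac{5219}{-5815} = \left(-5219\right) \left(- \frac{1}{5815}\right) = \frac{5219}{5815}$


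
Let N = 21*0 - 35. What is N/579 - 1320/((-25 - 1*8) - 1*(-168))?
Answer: -17089/1737 ≈ -9.8382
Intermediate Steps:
N = -35 (N = 0 - 35 = -35)
N/579 - 1320/((-25 - 1*8) - 1*(-168)) = -35/579 - 1320/((-25 - 1*8) - 1*(-168)) = -35*1/579 - 1320/((-25 - 8) + 168) = -35/579 - 1320/(-33 + 168) = -35/579 - 1320/135 = -35/579 - 1320*1/135 = -35/579 - 88/9 = -17089/1737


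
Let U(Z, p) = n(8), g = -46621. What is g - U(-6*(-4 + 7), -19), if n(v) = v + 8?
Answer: -46637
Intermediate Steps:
n(v) = 8 + v
U(Z, p) = 16 (U(Z, p) = 8 + 8 = 16)
g - U(-6*(-4 + 7), -19) = -46621 - 1*16 = -46621 - 16 = -46637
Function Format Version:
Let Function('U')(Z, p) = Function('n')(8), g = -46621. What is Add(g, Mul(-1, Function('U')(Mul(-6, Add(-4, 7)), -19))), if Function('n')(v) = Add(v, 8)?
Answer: -46637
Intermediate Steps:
Function('n')(v) = Add(8, v)
Function('U')(Z, p) = 16 (Function('U')(Z, p) = Add(8, 8) = 16)
Add(g, Mul(-1, Function('U')(Mul(-6, Add(-4, 7)), -19))) = Add(-46621, Mul(-1, 16)) = Add(-46621, -16) = -46637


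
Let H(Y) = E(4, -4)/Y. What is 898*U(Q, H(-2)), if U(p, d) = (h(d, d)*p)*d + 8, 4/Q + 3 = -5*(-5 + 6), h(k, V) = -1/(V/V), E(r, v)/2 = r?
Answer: 5388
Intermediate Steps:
E(r, v) = 2*r
H(Y) = 8/Y (H(Y) = (2*4)/Y = 8/Y)
h(k, V) = -1 (h(k, V) = -1/1 = -1*1 = -1)
Q = -1/2 (Q = 4/(-3 - 5*(-5 + 6)) = 4/(-3 - 5*1) = 4/(-3 - 5) = 4/(-8) = 4*(-1/8) = -1/2 ≈ -0.50000)
U(p, d) = 8 - d*p (U(p, d) = (-p)*d + 8 = -d*p + 8 = 8 - d*p)
898*U(Q, H(-2)) = 898*(8 - 1*8/(-2)*(-1/2)) = 898*(8 - 1*8*(-1/2)*(-1/2)) = 898*(8 - 1*(-4)*(-1/2)) = 898*(8 - 2) = 898*6 = 5388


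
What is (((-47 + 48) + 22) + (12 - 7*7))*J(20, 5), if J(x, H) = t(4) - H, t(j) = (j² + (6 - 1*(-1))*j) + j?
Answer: -602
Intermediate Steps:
t(j) = j² + 8*j (t(j) = (j² + (6 + 1)*j) + j = (j² + 7*j) + j = j² + 8*j)
J(x, H) = 48 - H (J(x, H) = 4*(8 + 4) - H = 4*12 - H = 48 - H)
(((-47 + 48) + 22) + (12 - 7*7))*J(20, 5) = (((-47 + 48) + 22) + (12 - 7*7))*(48 - 1*5) = ((1 + 22) + (12 - 49))*(48 - 5) = (23 - 37)*43 = -14*43 = -602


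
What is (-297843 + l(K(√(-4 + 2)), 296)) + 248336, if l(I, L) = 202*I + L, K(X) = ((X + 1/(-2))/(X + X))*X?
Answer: -98523/2 + 101*I*√2 ≈ -49262.0 + 142.84*I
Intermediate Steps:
K(X) = -¼ + X/2 (K(X) = ((X - ½)/((2*X)))*X = ((-½ + X)*(1/(2*X)))*X = ((-½ + X)/(2*X))*X = -¼ + X/2)
l(I, L) = L + 202*I
(-297843 + l(K(√(-4 + 2)), 296)) + 248336 = (-297843 + (296 + 202*(-¼ + √(-4 + 2)/2))) + 248336 = (-297843 + (296 + 202*(-¼ + √(-2)/2))) + 248336 = (-297843 + (296 + 202*(-¼ + (I*√2)/2))) + 248336 = (-297843 + (296 + 202*(-¼ + I*√2/2))) + 248336 = (-297843 + (296 + (-101/2 + 101*I*√2))) + 248336 = (-297843 + (491/2 + 101*I*√2)) + 248336 = (-595195/2 + 101*I*√2) + 248336 = -98523/2 + 101*I*√2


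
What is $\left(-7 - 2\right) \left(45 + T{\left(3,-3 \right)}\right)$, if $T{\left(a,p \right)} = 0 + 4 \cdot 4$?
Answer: $-549$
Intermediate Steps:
$T{\left(a,p \right)} = 16$ ($T{\left(a,p \right)} = 0 + 16 = 16$)
$\left(-7 - 2\right) \left(45 + T{\left(3,-3 \right)}\right) = \left(-7 - 2\right) \left(45 + 16\right) = \left(-9\right) 61 = -549$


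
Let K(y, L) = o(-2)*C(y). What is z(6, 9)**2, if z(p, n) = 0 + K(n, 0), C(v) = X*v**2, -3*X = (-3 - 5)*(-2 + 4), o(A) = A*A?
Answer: 2985984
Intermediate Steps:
o(A) = A**2
X = 16/3 (X = -(-3 - 5)*(-2 + 4)/3 = -(-8)*2/3 = -1/3*(-16) = 16/3 ≈ 5.3333)
C(v) = 16*v**2/3
K(y, L) = 64*y**2/3 (K(y, L) = (-2)**2*(16*y**2/3) = 4*(16*y**2/3) = 64*y**2/3)
z(p, n) = 64*n**2/3 (z(p, n) = 0 + 64*n**2/3 = 64*n**2/3)
z(6, 9)**2 = ((64/3)*9**2)**2 = ((64/3)*81)**2 = 1728**2 = 2985984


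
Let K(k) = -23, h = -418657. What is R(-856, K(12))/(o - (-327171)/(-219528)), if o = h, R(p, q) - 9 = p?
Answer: 61980072/30635753689 ≈ 0.0020231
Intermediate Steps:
R(p, q) = 9 + p
o = -418657
R(-856, K(12))/(o - (-327171)/(-219528)) = (9 - 856)/(-418657 - (-327171)/(-219528)) = -847/(-418657 - (-327171)*(-1)/219528) = -847/(-418657 - 1*109057/73176) = -847/(-418657 - 109057/73176) = -847/(-30635753689/73176) = -847*(-73176/30635753689) = 61980072/30635753689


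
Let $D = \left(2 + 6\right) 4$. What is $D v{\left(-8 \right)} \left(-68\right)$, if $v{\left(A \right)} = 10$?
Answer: $-21760$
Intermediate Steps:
$D = 32$ ($D = 8 \cdot 4 = 32$)
$D v{\left(-8 \right)} \left(-68\right) = 32 \cdot 10 \left(-68\right) = 320 \left(-68\right) = -21760$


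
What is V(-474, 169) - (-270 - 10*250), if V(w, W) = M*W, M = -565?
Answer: -92715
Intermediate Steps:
V(w, W) = -565*W
V(-474, 169) - (-270 - 10*250) = -565*169 - (-270 - 10*250) = -95485 - (-270 - 2500) = -95485 - 1*(-2770) = -95485 + 2770 = -92715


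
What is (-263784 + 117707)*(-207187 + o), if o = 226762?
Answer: -2859457275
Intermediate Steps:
(-263784 + 117707)*(-207187 + o) = (-263784 + 117707)*(-207187 + 226762) = -146077*19575 = -2859457275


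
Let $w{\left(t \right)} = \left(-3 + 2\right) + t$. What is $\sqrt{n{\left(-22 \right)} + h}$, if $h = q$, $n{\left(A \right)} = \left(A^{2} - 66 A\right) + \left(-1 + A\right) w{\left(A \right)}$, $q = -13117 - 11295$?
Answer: $i \sqrt{21947} \approx 148.15 i$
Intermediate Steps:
$w{\left(t \right)} = -1 + t$
$q = -24412$
$n{\left(A \right)} = A^{2} + \left(-1 + A\right)^{2} - 66 A$ ($n{\left(A \right)} = \left(A^{2} - 66 A\right) + \left(-1 + A\right) \left(-1 + A\right) = \left(A^{2} - 66 A\right) + \left(-1 + A\right)^{2} = A^{2} + \left(-1 + A\right)^{2} - 66 A$)
$h = -24412$
$\sqrt{n{\left(-22 \right)} + h} = \sqrt{\left(1 - -1496 + 2 \left(-22\right)^{2}\right) - 24412} = \sqrt{\left(1 + 1496 + 2 \cdot 484\right) - 24412} = \sqrt{\left(1 + 1496 + 968\right) - 24412} = \sqrt{2465 - 24412} = \sqrt{-21947} = i \sqrt{21947}$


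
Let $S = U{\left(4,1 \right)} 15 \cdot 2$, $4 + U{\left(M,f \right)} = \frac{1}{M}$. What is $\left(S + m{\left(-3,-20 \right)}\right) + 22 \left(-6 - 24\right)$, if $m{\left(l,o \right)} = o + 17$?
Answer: $- \frac{1551}{2} \approx -775.5$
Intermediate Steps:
$U{\left(M,f \right)} = -4 + \frac{1}{M}$
$m{\left(l,o \right)} = 17 + o$
$S = - \frac{225}{2}$ ($S = \left(-4 + \frac{1}{4}\right) 15 \cdot 2 = \left(- \frac{15}{4}\right) 15 \cdot 2 = \left(- \frac{225}{4}\right) 2 = - \frac{225}{2} \approx -112.5$)
$\left(S + m{\left(-3,-20 \right)}\right) + 22 \left(-6 - 24\right) = \left(- \frac{225}{2} + \left(17 - 20\right)\right) + 22 \left(-6 - 24\right) = \left(- \frac{225}{2} - 3\right) + 22 \left(-30\right) = - \frac{231}{2} - 660 = - \frac{1551}{2}$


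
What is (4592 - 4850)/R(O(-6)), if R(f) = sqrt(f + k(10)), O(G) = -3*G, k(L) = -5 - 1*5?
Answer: -129*sqrt(2)/2 ≈ -91.217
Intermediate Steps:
k(L) = -10 (k(L) = -5 - 5 = -10)
R(f) = sqrt(-10 + f) (R(f) = sqrt(f - 10) = sqrt(-10 + f))
(4592 - 4850)/R(O(-6)) = (4592 - 4850)/(sqrt(-10 - 3*(-6))) = -258/sqrt(-10 + 18) = -258*sqrt(2)/4 = -129*sqrt(2)/2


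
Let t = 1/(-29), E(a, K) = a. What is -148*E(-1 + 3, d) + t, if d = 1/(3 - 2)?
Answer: -8585/29 ≈ -296.03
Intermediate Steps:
d = 1 (d = 1/1 = 1)
t = -1/29 ≈ -0.034483
-148*E(-1 + 3, d) + t = -148*(-1 + 3) - 1/29 = -148*2 - 1/29 = -296 - 1/29 = -8585/29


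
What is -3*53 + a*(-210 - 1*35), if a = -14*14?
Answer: 47861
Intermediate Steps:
a = -196
-3*53 + a*(-210 - 1*35) = -3*53 - 196*(-210 - 1*35) = -159 - 196*(-210 - 35) = -159 - 196*(-245) = -159 + 48020 = 47861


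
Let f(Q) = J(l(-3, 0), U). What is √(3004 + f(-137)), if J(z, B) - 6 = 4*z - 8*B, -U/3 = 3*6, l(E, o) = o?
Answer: √3442 ≈ 58.669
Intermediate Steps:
U = -54 (U = -9*6 = -3*18 = -54)
J(z, B) = 6 - 8*B + 4*z (J(z, B) = 6 + (4*z - 8*B) = 6 + (-8*B + 4*z) = 6 - 8*B + 4*z)
f(Q) = 438 (f(Q) = 6 - 8*(-54) + 4*0 = 6 + 432 + 0 = 438)
√(3004 + f(-137)) = √(3004 + 438) = √3442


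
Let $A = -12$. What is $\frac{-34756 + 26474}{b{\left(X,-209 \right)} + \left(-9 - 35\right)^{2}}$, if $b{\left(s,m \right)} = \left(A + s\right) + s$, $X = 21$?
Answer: $- \frac{4141}{983} \approx -4.2126$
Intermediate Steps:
$b{\left(s,m \right)} = -12 + 2 s$ ($b{\left(s,m \right)} = \left(-12 + s\right) + s = -12 + 2 s$)
$\frac{-34756 + 26474}{b{\left(X,-209 \right)} + \left(-9 - 35\right)^{2}} = \frac{-34756 + 26474}{\left(-12 + 2 \cdot 21\right) + \left(-9 - 35\right)^{2}} = - \frac{8282}{\left(-12 + 42\right) + \left(-44\right)^{2}} = - \frac{8282}{30 + 1936} = - \frac{8282}{1966} = \left(-8282\right) \frac{1}{1966} = - \frac{4141}{983}$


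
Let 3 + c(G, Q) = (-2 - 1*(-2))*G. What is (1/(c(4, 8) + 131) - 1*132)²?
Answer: 285441025/16384 ≈ 17422.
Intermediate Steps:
c(G, Q) = -3 (c(G, Q) = -3 + (-2 - 1*(-2))*G = -3 + (-2 + 2)*G = -3 + 0*G = -3 + 0 = -3)
(1/(c(4, 8) + 131) - 1*132)² = (1/(-3 + 131) - 1*132)² = (1/128 - 132)² = (-16895/128)² = 285441025/16384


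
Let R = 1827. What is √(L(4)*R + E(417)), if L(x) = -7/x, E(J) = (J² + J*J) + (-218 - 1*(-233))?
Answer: √1378383/2 ≈ 587.02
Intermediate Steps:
E(J) = 15 + 2*J² (E(J) = (J² + J²) + (-218 + 233) = 2*J² + 15 = 15 + 2*J²)
√(L(4)*R + E(417)) = √(-7/4*1827 + (15 + 2*417²)) = √(-7*¼*1827 + (15 + 2*173889)) = √(-7/4*1827 + (15 + 347778)) = √(-12789/4 + 347793) = √(1378383/4) = √1378383/2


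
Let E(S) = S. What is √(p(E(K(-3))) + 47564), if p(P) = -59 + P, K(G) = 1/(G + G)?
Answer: √1710174/6 ≈ 217.96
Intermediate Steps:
K(G) = 1/(2*G)
√(p(E(K(-3))) + 47564) = √((-59 + (½)/(-3)) + 47564) = √((-59 + (½)*(-⅓)) + 47564) = √((-59 - ⅙) + 47564) = √(-355/6 + 47564) = √(285029/6) = √1710174/6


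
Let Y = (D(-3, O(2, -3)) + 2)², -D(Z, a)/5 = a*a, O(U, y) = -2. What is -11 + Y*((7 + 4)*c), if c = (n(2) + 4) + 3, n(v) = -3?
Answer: 14245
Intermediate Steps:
D(Z, a) = -5*a² (D(Z, a) = -5*a*a = -5*a²)
Y = 324 (Y = (-5*(-2)² + 2)² = (-5*4 + 2)² = (-20 + 2)² = (-18)² = 324)
c = 4 (c = (-3 + 4) + 3 = 1 + 3 = 4)
-11 + Y*((7 + 4)*c) = -11 + 324*((7 + 4)*4) = -11 + 324*(11*4) = -11 + 324*44 = -11 + 14256 = 14245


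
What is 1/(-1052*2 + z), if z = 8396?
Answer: 1/6292 ≈ 0.00015893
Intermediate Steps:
1/(-1052*2 + z) = 1/(-1052*2 + 8396) = 1/(-2104 + 8396) = 1/6292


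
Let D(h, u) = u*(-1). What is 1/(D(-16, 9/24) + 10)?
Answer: 8/77 ≈ 0.10390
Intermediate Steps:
D(h, u) = -u
1/(D(-16, 9/24) + 10) = 1/(-9/24 + 10) = 1/(-1*3/8 + 10) = 1/(-3/8 + 10) = 1/(77/8) = 8/77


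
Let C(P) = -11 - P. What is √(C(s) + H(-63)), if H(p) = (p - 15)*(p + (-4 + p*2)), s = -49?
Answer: 14*√77 ≈ 122.85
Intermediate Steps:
H(p) = (-15 + p)*(-4 + 3*p) (H(p) = (-15 + p)*(p + (-4 + 2*p)) = (-15 + p)*(-4 + 3*p))
√(C(s) + H(-63)) = √((-11 - 1*(-49)) + (60 - 49*(-63) + 3*(-63)²)) = √((-11 + 49) + (60 + 3087 + 3*3969)) = √(38 + (60 + 3087 + 11907)) = √(38 + 15054) = √15092 = 14*√77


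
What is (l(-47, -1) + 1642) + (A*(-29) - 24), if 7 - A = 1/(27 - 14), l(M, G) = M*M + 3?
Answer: 47180/13 ≈ 3629.2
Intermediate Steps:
l(M, G) = 3 + M² (l(M, G) = M² + 3 = 3 + M²)
A = 90/13 (A = 7 - 1/(27 - 14) = 7 - 1/13 = 90/13 ≈ 6.9231)
(l(-47, -1) + 1642) + (A*(-29) - 24) = ((3 + (-47)²) + 1642) + ((90/13)*(-29) - 24) = ((3 + 2209) + 1642) + (-2610/13 - 24) = (2212 + 1642) - 2922/13 = 3854 - 2922/13 = 47180/13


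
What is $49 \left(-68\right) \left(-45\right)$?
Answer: $149940$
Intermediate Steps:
$49 \left(-68\right) \left(-45\right) = \left(-3332\right) \left(-45\right) = 149940$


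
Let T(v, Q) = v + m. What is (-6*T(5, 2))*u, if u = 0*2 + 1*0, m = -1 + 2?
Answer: 0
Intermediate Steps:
m = 1
u = 0 (u = 0 + 0 = 0)
T(v, Q) = 1 + v (T(v, Q) = v + 1 = 1 + v)
(-6*T(5, 2))*u = -6*(1 + 5)*0 = -6*6*0 = -36*0 = 0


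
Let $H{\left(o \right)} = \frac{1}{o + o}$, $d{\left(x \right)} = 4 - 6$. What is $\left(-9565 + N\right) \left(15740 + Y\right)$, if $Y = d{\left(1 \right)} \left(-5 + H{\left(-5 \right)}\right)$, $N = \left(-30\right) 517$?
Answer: $-394936265$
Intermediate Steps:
$N = -15510$
$d{\left(x \right)} = -2$ ($d{\left(x \right)} = 4 - 6 = -2$)
$H{\left(o \right)} = \frac{1}{2 o}$
$Y = \frac{51}{5}$ ($Y = - 2 \left(-5 + \frac{1}{2 \left(-5\right)}\right) = - 2 \left(-5 + \frac{1}{2} \left(- \frac{1}{5}\right)\right) = - 2 \left(-5 - \frac{1}{10}\right) = \left(-2\right) \left(- \frac{51}{10}\right) = \frac{51}{5} \approx 10.2$)
$\left(-9565 + N\right) \left(15740 + Y\right) = \left(-9565 - 15510\right) \left(15740 + \frac{51}{5}\right) = \left(-25075\right) \frac{78751}{5} = -394936265$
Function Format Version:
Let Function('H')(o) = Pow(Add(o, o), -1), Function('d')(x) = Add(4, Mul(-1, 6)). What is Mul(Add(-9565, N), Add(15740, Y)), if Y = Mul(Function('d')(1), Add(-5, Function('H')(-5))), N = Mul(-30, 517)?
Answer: -394936265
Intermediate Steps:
N = -15510
Function('d')(x) = -2 (Function('d')(x) = Add(4, -6) = -2)
Function('H')(o) = Mul(Rational(1, 2), Pow(o, -1)) (Function('H')(o) = Pow(Mul(2, o), -1) = Mul(Rational(1, 2), Pow(o, -1)))
Y = Rational(51, 5) (Y = Mul(-2, Add(-5, Mul(Rational(1, 2), Pow(-5, -1)))) = Mul(-2, Add(-5, Mul(Rational(1, 2), Rational(-1, 5)))) = Mul(-2, Add(-5, Rational(-1, 10))) = Mul(-2, Rational(-51, 10)) = Rational(51, 5) ≈ 10.200)
Mul(Add(-9565, N), Add(15740, Y)) = Mul(Add(-9565, -15510), Add(15740, Rational(51, 5))) = Mul(-25075, Rational(78751, 5)) = -394936265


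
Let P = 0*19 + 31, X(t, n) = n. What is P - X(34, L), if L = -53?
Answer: 84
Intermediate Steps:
P = 31 (P = 0 + 31 = 31)
P - X(34, L) = 31 - 1*(-53) = 31 + 53 = 84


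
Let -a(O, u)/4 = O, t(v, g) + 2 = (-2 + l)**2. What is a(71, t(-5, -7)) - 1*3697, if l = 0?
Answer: -3981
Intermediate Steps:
t(v, g) = 2 (t(v, g) = -2 + (-2 + 0)**2 = -2 + (-2)**2 = -2 + 4 = 2)
a(O, u) = -4*O
a(71, t(-5, -7)) - 1*3697 = -4*71 - 1*3697 = -284 - 3697 = -3981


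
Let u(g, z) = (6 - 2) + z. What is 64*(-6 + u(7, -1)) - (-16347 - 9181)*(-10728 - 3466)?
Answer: -362344624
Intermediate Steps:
u(g, z) = 4 + z
64*(-6 + u(7, -1)) - (-16347 - 9181)*(-10728 - 3466) = 64*(-6 + (4 - 1)) - (-16347 - 9181)*(-10728 - 3466) = 64*(-6 + 3) - (-25528)*(-14194) = 64*(-3) - 1*362344432 = -192 - 362344432 = -362344624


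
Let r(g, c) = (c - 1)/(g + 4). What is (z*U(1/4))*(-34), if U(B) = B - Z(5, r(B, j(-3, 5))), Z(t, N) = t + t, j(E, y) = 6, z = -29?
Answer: -19227/2 ≈ -9613.5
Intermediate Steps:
r(g, c) = (-1 + c)/(4 + g)
Z(t, N) = 2*t
U(B) = -10 + B (U(B) = B - 2*5 = B - 1*10 = B - 10 = -10 + B)
(z*U(1/4))*(-34) = -29*(-10 + 1/4)*(-34) = -29*(-39/4)*(-34) = (1131/4)*(-34) = -19227/2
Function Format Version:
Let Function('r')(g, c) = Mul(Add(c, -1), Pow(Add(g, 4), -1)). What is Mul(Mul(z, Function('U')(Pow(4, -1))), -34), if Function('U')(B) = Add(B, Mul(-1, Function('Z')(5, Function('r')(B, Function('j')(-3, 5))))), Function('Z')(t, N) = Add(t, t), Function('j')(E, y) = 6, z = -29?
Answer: Rational(-19227, 2) ≈ -9613.5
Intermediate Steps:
Function('r')(g, c) = Mul(Pow(Add(4, g), -1), Add(-1, c)) (Function('r')(g, c) = Mul(Add(-1, c), Pow(Add(4, g), -1)) = Mul(Pow(Add(4, g), -1), Add(-1, c)))
Function('Z')(t, N) = Mul(2, t)
Function('U')(B) = Add(-10, B) (Function('U')(B) = Add(B, Mul(-1, Mul(2, 5))) = Add(B, Mul(-1, 10)) = Add(B, -10) = Add(-10, B))
Mul(Mul(z, Function('U')(Pow(4, -1))), -34) = Mul(Mul(-29, Add(-10, Pow(4, -1))), -34) = Mul(Mul(-29, Add(-10, Rational(1, 4))), -34) = Mul(Mul(-29, Rational(-39, 4)), -34) = Mul(Rational(1131, 4), -34) = Rational(-19227, 2)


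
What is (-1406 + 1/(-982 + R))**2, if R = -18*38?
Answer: 5486823705609/2775556 ≈ 1.9768e+6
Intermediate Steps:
R = -684
(-1406 + 1/(-982 + R))**2 = (-1406 + 1/(-982 - 684))**2 = (-1406 + 1/(-1666))**2 = (-1406 - 1/1666)**2 = (-2342397/1666)**2 = 5486823705609/2775556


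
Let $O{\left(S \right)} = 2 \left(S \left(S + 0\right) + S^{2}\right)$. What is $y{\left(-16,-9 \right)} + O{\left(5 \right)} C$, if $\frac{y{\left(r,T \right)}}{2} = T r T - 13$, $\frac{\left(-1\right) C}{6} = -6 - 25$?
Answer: $15982$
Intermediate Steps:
$C = 186$ ($C = - 6 \left(-6 - 25\right) = \left(-6\right) \left(-31\right) = 186$)
$y{\left(r,T \right)} = -26 + 2 r T^{2}$ ($y{\left(r,T \right)} = 2 \left(T r T - 13\right) = 2 \left(r T^{2} - 13\right) = 2 \left(-13 + r T^{2}\right) = -26 + 2 r T^{2}$)
$O{\left(S \right)} = 4 S^{2}$ ($O{\left(S \right)} = 2 \left(S S + S^{2}\right) = 2 \left(S^{2} + S^{2}\right) = 2 \cdot 2 S^{2} = 4 S^{2}$)
$y{\left(-16,-9 \right)} + O{\left(5 \right)} C = \left(-26 + 2 \left(-16\right) \left(-9\right)^{2}\right) + 4 \cdot 5^{2} \cdot 186 = \left(-26 + 2 \left(-16\right) 81\right) + 4 \cdot 25 \cdot 186 = \left(-26 - 2592\right) + 100 \cdot 186 = -2618 + 18600 = 15982$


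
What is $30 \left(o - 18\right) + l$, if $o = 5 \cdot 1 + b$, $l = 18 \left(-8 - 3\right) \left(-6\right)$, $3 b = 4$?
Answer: $838$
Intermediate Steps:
$b = \frac{4}{3}$ ($b = \frac{1}{3} \cdot 4 = \frac{4}{3} \approx 1.3333$)
$l = 1188$ ($l = 18 \left(-8 - 3\right) \left(-6\right) = 18 \left(-11\right) \left(-6\right) = \left(-198\right) \left(-6\right) = 1188$)
$o = \frac{19}{3}$ ($o = 5 \cdot 1 + \frac{4}{3} = 5 + \frac{4}{3} = \frac{19}{3} \approx 6.3333$)
$30 \left(o - 18\right) + l = 30 \left(\frac{19}{3} - 18\right) + 1188 = 30 \left(- \frac{35}{3}\right) + 1188 = -350 + 1188 = 838$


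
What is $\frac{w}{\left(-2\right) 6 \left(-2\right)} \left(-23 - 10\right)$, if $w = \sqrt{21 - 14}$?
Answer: $- \frac{11 \sqrt{7}}{8} \approx -3.6379$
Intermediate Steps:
$w = \sqrt{7} \approx 2.6458$
$\frac{w}{\left(-2\right) 6 \left(-2\right)} \left(-23 - 10\right) = \frac{\sqrt{7}}{\left(-2\right) 6 \left(-2\right)} \left(-23 - 10\right) = \frac{\sqrt{7}}{\left(-12\right) \left(-2\right)} \left(-33\right) = \frac{\sqrt{7}}{24} \left(-33\right) = - \frac{11 \sqrt{7}}{8}$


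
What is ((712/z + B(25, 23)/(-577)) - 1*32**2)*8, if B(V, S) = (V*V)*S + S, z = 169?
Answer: -815006000/97513 ≈ -8357.9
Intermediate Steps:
B(V, S) = S + S*V**2 (B(V, S) = V**2*S + S = S*V**2 + S = S + S*V**2)
((712/z + B(25, 23)/(-577)) - 1*32**2)*8 = ((712/169 + (23*(1 + 25**2))/(-577)) - 1*32**2)*8 = ((712*(1/169) + (23*(1 + 625))*(-1/577)) - 1*1024)*8 = ((712/169 + (23*626)*(-1/577)) - 1024)*8 = ((712/169 + 14398*(-1/577)) - 1024)*8 = ((712/169 - 14398/577) - 1024)*8 = (-2022438/97513 - 1024)*8 = -101875750/97513*8 = -815006000/97513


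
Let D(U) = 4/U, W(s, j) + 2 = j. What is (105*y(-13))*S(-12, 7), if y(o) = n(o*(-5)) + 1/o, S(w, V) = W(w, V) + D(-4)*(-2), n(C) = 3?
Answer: 27930/13 ≈ 2148.5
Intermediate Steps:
W(s, j) = -2 + j
S(w, V) = V (S(w, V) = (-2 + V) + (4/(-4))*(-2) = (-2 + V) + (4*(-¼))*(-2) = (-2 + V) - 1*(-2) = (-2 + V) + 2 = V)
y(o) = 3 + 1/o
(105*y(-13))*S(-12, 7) = (105*(3 + 1/(-13)))*7 = (105*(3 - 1/13))*7 = (105*(38/13))*7 = (3990/13)*7 = 27930/13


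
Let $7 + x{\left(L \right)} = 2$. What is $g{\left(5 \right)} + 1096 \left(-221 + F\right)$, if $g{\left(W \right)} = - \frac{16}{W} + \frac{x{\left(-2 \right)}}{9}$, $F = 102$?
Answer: $- \frac{5869249}{45} \approx -1.3043 \cdot 10^{5}$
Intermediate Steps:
$x{\left(L \right)} = -5$ ($x{\left(L \right)} = -7 + 2 = -5$)
$g{\left(W \right)} = - \frac{5}{9} - \frac{16}{W}$ ($g{\left(W \right)} = - \frac{16}{W} - \frac{5}{9} = - \frac{5}{9} - \frac{16}{W}$)
$g{\left(5 \right)} + 1096 \left(-221 + F\right) = \left(- \frac{5}{9} - \frac{16}{5}\right) + 1096 \left(-221 + 102\right) = \left(- \frac{5}{9} - \frac{16}{5}\right) + 1096 \left(-119\right) = \left(- \frac{5}{9} - \frac{16}{5}\right) - 130424 = - \frac{169}{45} - 130424 = - \frac{5869249}{45}$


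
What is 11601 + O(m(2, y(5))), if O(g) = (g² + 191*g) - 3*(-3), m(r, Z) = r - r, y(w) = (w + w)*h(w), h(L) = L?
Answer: 11610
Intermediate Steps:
y(w) = 2*w² (y(w) = (w + w)*w = (2*w)*w = 2*w²)
m(r, Z) = 0
O(g) = 9 + g² + 191*g (O(g) = (g² + 191*g) + 9 = 9 + g² + 191*g)
11601 + O(m(2, y(5))) = 11601 + (9 + 0² + 191*0) = 11601 + (9 + 0 + 0) = 11601 + 9 = 11610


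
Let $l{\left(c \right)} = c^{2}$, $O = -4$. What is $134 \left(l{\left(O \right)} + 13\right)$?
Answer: $3886$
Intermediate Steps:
$134 \left(l{\left(O \right)} + 13\right) = 134 \left(\left(-4\right)^{2} + 13\right) = 134 \left(16 + 13\right) = 134 \cdot 29 = 3886$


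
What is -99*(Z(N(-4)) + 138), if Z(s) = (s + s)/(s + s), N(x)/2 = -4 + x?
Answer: -13761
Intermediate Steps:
N(x) = -8 + 2*x (N(x) = 2*(-4 + x) = -8 + 2*x)
Z(s) = 1 (Z(s) = (2*s)/((2*s)) = (2*s)*(1/(2*s)) = 1)
-99*(Z(N(-4)) + 138) = -99*(1 + 138) = -99*139 = -13761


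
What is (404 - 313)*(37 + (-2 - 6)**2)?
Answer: 9191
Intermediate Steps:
(404 - 313)*(37 + (-2 - 6)**2) = 91*(37 + (-8)**2) = 91*(37 + 64) = 91*101 = 9191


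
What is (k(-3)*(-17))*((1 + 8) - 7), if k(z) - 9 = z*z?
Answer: -612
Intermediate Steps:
k(z) = 9 + z² (k(z) = 9 + z*z = 9 + z²)
(k(-3)*(-17))*((1 + 8) - 7) = ((9 + (-3)²)*(-17))*((1 + 8) - 7) = ((9 + 9)*(-17))*(9 - 7) = (18*(-17))*2 = -306*2 = -612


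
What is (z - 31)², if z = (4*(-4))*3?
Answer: 6241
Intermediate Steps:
z = -48 (z = -16*3 = -48)
(z - 31)² = (-48 - 31)² = (-79)² = 6241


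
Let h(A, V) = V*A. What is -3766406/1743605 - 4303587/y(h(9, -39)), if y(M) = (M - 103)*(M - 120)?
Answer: -2769713823913/124280677190 ≈ -22.286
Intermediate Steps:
h(A, V) = A*V
y(M) = (-120 + M)*(-103 + M) (y(M) = (-103 + M)*(-120 + M) = (-120 + M)*(-103 + M))
-3766406/1743605 - 4303587/y(h(9, -39)) = -3766406/1743605 - 4303587/(12360 + (9*(-39))² - 2007*(-39)) = -3766406*1/1743605 - 4303587/(12360 + (-351)² - 223*(-351)) = -3766406/1743605 - 4303587/(12360 + 123201 + 78273) = -3766406/1743605 - 4303587/213834 = -3766406/1743605 - 4303587*1/213834 = -3766406/1743605 - 1434529/71278 = -2769713823913/124280677190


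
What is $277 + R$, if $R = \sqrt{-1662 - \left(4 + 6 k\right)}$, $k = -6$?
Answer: $277 + i \sqrt{1630} \approx 277.0 + 40.373 i$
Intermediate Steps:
$R = i \sqrt{1630}$ ($R = \sqrt{-1662 - -32} = \sqrt{-1662 + \left(-4 + 36\right)} = \sqrt{-1662 + 32} = \sqrt{-1630} = i \sqrt{1630} \approx 40.373 i$)
$277 + R = 277 + i \sqrt{1630}$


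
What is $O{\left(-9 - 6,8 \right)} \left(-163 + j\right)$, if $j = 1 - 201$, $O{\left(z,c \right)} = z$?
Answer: $5445$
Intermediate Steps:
$j = -200$ ($j = 1 - 201 = -200$)
$O{\left(-9 - 6,8 \right)} \left(-163 + j\right) = \left(-9 - 6\right) \left(-163 - 200\right) = \left(-15\right) \left(-363\right) = 5445$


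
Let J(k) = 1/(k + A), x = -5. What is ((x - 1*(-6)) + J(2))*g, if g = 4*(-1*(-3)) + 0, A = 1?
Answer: 16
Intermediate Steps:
g = 12 (g = 4*3 + 0 = 12 + 0 = 12)
J(k) = 1/(1 + k) (J(k) = 1/(k + 1) = 1/(1 + k))
((x - 1*(-6)) + J(2))*g = ((-5 - 1*(-6)) + 1/(1 + 2))*12 = ((-5 + 6) + 1/3)*12 = (1 + ⅓)*12 = (4/3)*12 = 16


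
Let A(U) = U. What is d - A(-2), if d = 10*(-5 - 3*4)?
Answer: -168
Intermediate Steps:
d = -170 (d = 10*(-5 - 12) = 10*(-17) = -170)
d - A(-2) = -170 - 1*(-2) = -170 + 2 = -168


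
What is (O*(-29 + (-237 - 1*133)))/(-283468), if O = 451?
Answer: 179949/283468 ≈ 0.63481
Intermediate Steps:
(O*(-29 + (-237 - 1*133)))/(-283468) = (451*(-29 + (-237 - 1*133)))/(-283468) = (451*(-29 + (-237 - 133)))*(-1/283468) = (451*(-29 - 370))*(-1/283468) = (451*(-399))*(-1/283468) = -179949*(-1/283468) = 179949/283468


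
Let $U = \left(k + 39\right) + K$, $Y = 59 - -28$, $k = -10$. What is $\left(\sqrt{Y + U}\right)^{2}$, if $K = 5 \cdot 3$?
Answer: $131$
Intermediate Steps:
$K = 15$
$Y = 87$ ($Y = 59 + 28 = 87$)
$U = 44$ ($U = \left(-10 + 39\right) + 15 = 29 + 15 = 44$)
$\left(\sqrt{Y + U}\right)^{2} = \left(\sqrt{87 + 44}\right)^{2} = \left(\sqrt{131}\right)^{2} = 131$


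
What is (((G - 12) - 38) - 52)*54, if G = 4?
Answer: -5292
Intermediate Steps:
(((G - 12) - 38) - 52)*54 = (((4 - 12) - 38) - 52)*54 = ((-8 - 38) - 52)*54 = (-46 - 52)*54 = -98*54 = -5292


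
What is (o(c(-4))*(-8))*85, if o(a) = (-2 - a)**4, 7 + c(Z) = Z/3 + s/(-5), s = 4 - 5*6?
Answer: -11358856/10125 ≈ -1121.9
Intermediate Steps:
s = -26 (s = 4 - 30 = -26)
c(Z) = -9/5 + Z/3 (c(Z) = -7 + (Z/3 - 26/(-5)) = -7 + (Z*(1/3) - 26*(-1/5)) = -7 + (Z/3 + 26/5) = -7 + (26/5 + Z/3) = -9/5 + Z/3)
(o(c(-4))*(-8))*85 = ((2 + (-9/5 + (1/3)*(-4)))**4*(-8))*85 = ((2 + (-9/5 - 4/3))**4*(-8))*85 = ((2 - 47/15)**4*(-8))*85 = ((-17/15)**4*(-8))*85 = ((83521/50625)*(-8))*85 = -668168/50625*85 = -11358856/10125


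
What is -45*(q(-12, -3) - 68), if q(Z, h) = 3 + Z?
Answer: 3465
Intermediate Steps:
-45*(q(-12, -3) - 68) = -45*((3 - 12) - 68) = -45*(-9 - 68) = -45*(-77) = 3465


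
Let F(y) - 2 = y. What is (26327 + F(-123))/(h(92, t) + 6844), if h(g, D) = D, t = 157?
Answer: 26206/7001 ≈ 3.7432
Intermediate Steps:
F(y) = 2 + y
(26327 + F(-123))/(h(92, t) + 6844) = (26327 + (2 - 123))/(157 + 6844) = (26327 - 121)/7001 = 26206*(1/7001) = 26206/7001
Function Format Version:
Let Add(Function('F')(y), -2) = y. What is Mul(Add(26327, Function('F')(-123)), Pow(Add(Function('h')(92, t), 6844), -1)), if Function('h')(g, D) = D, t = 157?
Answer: Rational(26206, 7001) ≈ 3.7432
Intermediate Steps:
Function('F')(y) = Add(2, y)
Mul(Add(26327, Function('F')(-123)), Pow(Add(Function('h')(92, t), 6844), -1)) = Mul(Add(26327, Add(2, -123)), Pow(Add(157, 6844), -1)) = Mul(Add(26327, -121), Pow(7001, -1)) = Mul(26206, Rational(1, 7001)) = Rational(26206, 7001)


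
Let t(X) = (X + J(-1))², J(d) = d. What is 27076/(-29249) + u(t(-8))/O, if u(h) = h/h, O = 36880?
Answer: -998533631/1078703120 ≈ -0.92568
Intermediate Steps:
t(X) = (-1 + X)² (t(X) = (X - 1)² = (-1 + X)²)
u(h) = 1
27076/(-29249) + u(t(-8))/O = 27076/(-29249) + 1/36880 = 27076*(-1/29249) + 1*(1/36880) = -27076/29249 + 1/36880 = -998533631/1078703120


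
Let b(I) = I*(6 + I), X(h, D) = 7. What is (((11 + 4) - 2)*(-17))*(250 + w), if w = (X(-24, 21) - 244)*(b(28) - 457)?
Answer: 25871365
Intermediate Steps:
w = -117315 (w = (7 - 244)*(28*(6 + 28) - 457) = -237*(28*34 - 457) = -237*(952 - 457) = -237*495 = -117315)
(((11 + 4) - 2)*(-17))*(250 + w) = (((11 + 4) - 2)*(-17))*(250 - 117315) = ((15 - 2)*(-17))*(-117065) = (13*(-17))*(-117065) = -221*(-117065) = 25871365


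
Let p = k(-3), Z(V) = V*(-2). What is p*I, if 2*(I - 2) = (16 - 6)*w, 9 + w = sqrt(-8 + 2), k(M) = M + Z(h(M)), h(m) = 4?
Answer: 473 - 55*I*sqrt(6) ≈ 473.0 - 134.72*I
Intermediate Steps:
Z(V) = -2*V
k(M) = -8 + M (k(M) = M - 2*4 = M - 8 = -8 + M)
p = -11 (p = -8 - 3 = -11)
w = -9 + I*sqrt(6) (w = -9 + sqrt(-8 + 2) = -9 + sqrt(-6) = -9 + I*sqrt(6) ≈ -9.0 + 2.4495*I)
I = -43 + 5*I*sqrt(6) (I = 2 + ((16 - 6)*(-9 + I*sqrt(6)))/2 = 2 + (10*(-9 + I*sqrt(6)))/2 = 2 + (-90 + 10*I*sqrt(6))/2 = 2 + (-45 + 5*I*sqrt(6)) = -43 + 5*I*sqrt(6) ≈ -43.0 + 12.247*I)
p*I = -11*(-43 + 5*I*sqrt(6)) = 473 - 55*I*sqrt(6)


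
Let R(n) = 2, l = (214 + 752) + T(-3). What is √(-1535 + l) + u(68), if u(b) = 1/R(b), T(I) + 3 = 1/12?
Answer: ½ + I*√20589/6 ≈ 0.5 + 23.915*I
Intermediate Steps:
T(I) = -35/12 (T(I) = -3 + 1/12 = -35/12)
l = 11557/12 (l = (214 + 752) - 35/12 = 966 - 35/12 = 11557/12 ≈ 963.08)
u(b) = ½ (u(b) = 1/2 = ½)
√(-1535 + l) + u(68) = √(-1535 + 11557/12) + ½ = √(-6863/12) + ½ = I*√20589/6 + ½ = ½ + I*√20589/6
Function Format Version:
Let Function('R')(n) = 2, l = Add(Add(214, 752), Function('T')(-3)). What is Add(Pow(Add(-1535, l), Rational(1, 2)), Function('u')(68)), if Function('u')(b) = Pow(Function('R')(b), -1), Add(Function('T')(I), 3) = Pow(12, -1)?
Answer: Add(Rational(1, 2), Mul(Rational(1, 6), I, Pow(20589, Rational(1, 2)))) ≈ Add(0.50000, Mul(23.915, I))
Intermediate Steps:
Function('T')(I) = Rational(-35, 12) (Function('T')(I) = Add(-3, Pow(12, -1)) = Add(-3, Rational(1, 12)) = Rational(-35, 12))
l = Rational(11557, 12) (l = Add(Add(214, 752), Rational(-35, 12)) = Add(966, Rational(-35, 12)) = Rational(11557, 12) ≈ 963.08)
Function('u')(b) = Rational(1, 2) (Function('u')(b) = Pow(2, -1) = Rational(1, 2))
Add(Pow(Add(-1535, l), Rational(1, 2)), Function('u')(68)) = Add(Pow(Add(-1535, Rational(11557, 12)), Rational(1, 2)), Rational(1, 2)) = Add(Pow(Rational(-6863, 12), Rational(1, 2)), Rational(1, 2)) = Add(Mul(Rational(1, 6), I, Pow(20589, Rational(1, 2))), Rational(1, 2)) = Add(Rational(1, 2), Mul(Rational(1, 6), I, Pow(20589, Rational(1, 2))))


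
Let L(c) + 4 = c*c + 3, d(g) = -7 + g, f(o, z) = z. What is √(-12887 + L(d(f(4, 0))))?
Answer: I*√12839 ≈ 113.31*I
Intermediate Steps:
L(c) = -1 + c² (L(c) = -4 + (c*c + 3) = -4 + (c² + 3) = -4 + (3 + c²) = -1 + c²)
√(-12887 + L(d(f(4, 0)))) = √(-12887 + (-1 + (-7 + 0)²)) = √(-12887 + (-1 + (-7)²)) = √(-12887 + (-1 + 49)) = √(-12887 + 48) = √(-12839) = I*√12839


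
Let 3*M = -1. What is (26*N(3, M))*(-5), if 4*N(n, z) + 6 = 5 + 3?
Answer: -65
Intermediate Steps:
M = -⅓ (M = (⅓)*(-1) = -⅓ ≈ -0.33333)
N(n, z) = ½ (N(n, z) = -3/2 + (5 + 3)/4 = -3/2 + (¼)*8 = -3/2 + 2 = ½)
(26*N(3, M))*(-5) = (26*(½))*(-5) = 13*(-5) = -65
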